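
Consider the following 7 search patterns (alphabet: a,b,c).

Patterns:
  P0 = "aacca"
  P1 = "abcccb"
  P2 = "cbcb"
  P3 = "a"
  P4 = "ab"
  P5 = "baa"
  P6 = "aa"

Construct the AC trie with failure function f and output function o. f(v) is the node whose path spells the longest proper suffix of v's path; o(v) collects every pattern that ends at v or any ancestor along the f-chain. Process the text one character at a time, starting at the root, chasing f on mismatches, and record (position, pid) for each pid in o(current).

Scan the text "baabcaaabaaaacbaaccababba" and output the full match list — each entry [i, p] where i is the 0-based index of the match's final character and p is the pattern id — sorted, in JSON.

Build:
Trie (insert patterns):
  n0 'ε': a→1 b→15 c→11
  n1 'a': a→2 b→6  [P3 ends]
  n2 'aa': c→3  [P6 ends]
  n3 'aac': c→4
  n4 'aacc': a→5
  n5 'aacca': ·  [P0 ends]
  n6 'ab': c→7  [P4 ends]
  n7 'abc': c→8
  n8 'abcc': c→9
  n9 'abccc': b→10
  n10 'abcccb': ·  [P1 ends]
  n11 'c': b→12
  n12 'cb': c→13
  n13 'cbc': b→14
  n14 'cbcb': ·  [P2 ends]
  n15 'b': a→16
  n16 'ba': a→17
  n17 'baa': ·  [P5 ends]

BFS fail/out derivation:
  fail(1) 'a': from fail(0)=0 chase 'a': 0 ⇒ 0;  out={3}∪out(0)={3}
  fail(11) 'c': from fail(0)=0 chase 'c': 0 ⇒ 0;  out=∅∪out(0)=∅
  fail(15) 'b': from fail(0)=0 chase 'b': 0 ⇒ 0;  out=∅∪out(0)=∅
  fail(2) 'aa': from fail(1)=0 chase 'a': 0 ⇒ 1;  out={6}∪out(1)={3,6}
  fail(6) 'ab': from fail(1)=0 chase 'b': 0 ⇒ 15;  out={4}∪out(15)={4}
  fail(12) 'cb': from fail(11)=0 chase 'b': 0 ⇒ 15;  out=∅∪out(15)=∅
  fail(16) 'ba': from fail(15)=0 chase 'a': 0 ⇒ 1;  out=∅∪out(1)={3}
  fail(3) 'aac': from fail(2)=1 chase 'c': 1→0 ⇒ 11;  out=∅∪out(11)=∅
  fail(7) 'abc': from fail(6)=15 chase 'c': 15→0 ⇒ 11;  out=∅∪out(11)=∅
  fail(13) 'cbc': from fail(12)=15 chase 'c': 15→0 ⇒ 11;  out=∅∪out(11)=∅
  fail(17) 'baa': from fail(16)=1 chase 'a': 1 ⇒ 2;  out={5}∪out(2)={3,5,6}
  fail(4) 'aacc': from fail(3)=11 chase 'c': 11→0 ⇒ 11;  out=∅∪out(11)=∅
  fail(8) 'abcc': from fail(7)=11 chase 'c': 11→0 ⇒ 11;  out=∅∪out(11)=∅
  fail(14) 'cbcb': from fail(13)=11 chase 'b': 11 ⇒ 12;  out={2}∪out(12)={2}
  fail(5) 'aacca': from fail(4)=11 chase 'a': 11→0 ⇒ 1;  out={0}∪out(1)={0,3}
  fail(9) 'abccc': from fail(8)=11 chase 'c': 11→0 ⇒ 11;  out=∅∪out(11)=∅
  fail(10) 'abcccb': from fail(9)=11 chase 'b': 11 ⇒ 12;  out={1}∪out(12)={1}

Scan:
[0] read 'b'  n0⇒n15
[1] read 'a'  n15⇒n16  → match P3@[1:1]
[2] read 'a'  n16⇒n17  → match P3@[2:2],P5@[0:2],P6@[1:2]
[3] read 'b'  n17⇒n6 (via fail)  → match P4@[2:3]
[4] read 'c'  n6⇒n7
[5] read 'a'  n7⇒n1 (via fail)  → match P3@[5:5]
[6] read 'a'  n1⇒n2  → match P3@[6:6],P6@[5:6]
[7] read 'a'  n2⇒n2 (via fail)  → match P3@[7:7],P6@[6:7]
[8] read 'b'  n2⇒n6 (via fail)  → match P4@[7:8]
[9] read 'a'  n6⇒n16 (via fail)  → match P3@[9:9]
[10] read 'a'  n16⇒n17  → match P3@[10:10],P5@[8:10],P6@[9:10]
[11] read 'a'  n17⇒n2 (via fail)  → match P3@[11:11],P6@[10:11]
[12] read 'a'  n2⇒n2 (via fail)  → match P3@[12:12],P6@[11:12]
[13] read 'c'  n2⇒n3
[14] read 'b'  n3⇒n12 (via fail)
[15] read 'a'  n12⇒n16 (via fail)  → match P3@[15:15]
[16] read 'a'  n16⇒n17  → match P3@[16:16],P5@[14:16],P6@[15:16]
[17] read 'c'  n17⇒n3 (via fail)
[18] read 'c'  n3⇒n4
[19] read 'a'  n4⇒n5  → match P0@[15:19],P3@[19:19]
[20] read 'b'  n5⇒n6 (via fail)  → match P4@[19:20]
[21] read 'a'  n6⇒n16 (via fail)  → match P3@[21:21]
[22] read 'b'  n16⇒n6 (via fail)  → match P4@[21:22]
[23] read 'b'  n6⇒n15 (via fail)
[24] read 'a'  n15⇒n16  → match P3@[24:24]

Result: [[1,3],[2,3],[2,5],[2,6],[3,4],[5,3],[6,3],[6,6],[7,3],[7,6],[8,4],[9,3],[10,3],[10,5],[10,6],[11,3],[11,6],[12,3],[12,6],[15,3],[16,3],[16,5],[16,6],[19,0],[19,3],[20,4],[21,3],[22,4],[24,3]]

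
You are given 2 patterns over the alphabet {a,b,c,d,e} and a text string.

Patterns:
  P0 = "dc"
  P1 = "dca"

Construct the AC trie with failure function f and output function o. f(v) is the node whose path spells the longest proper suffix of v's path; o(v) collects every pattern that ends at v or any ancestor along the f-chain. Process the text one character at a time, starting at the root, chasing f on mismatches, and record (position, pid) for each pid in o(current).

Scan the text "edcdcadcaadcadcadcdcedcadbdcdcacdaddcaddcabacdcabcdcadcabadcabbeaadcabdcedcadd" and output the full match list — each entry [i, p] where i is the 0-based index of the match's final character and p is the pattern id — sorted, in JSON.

Build automaton:
Trie (insert patterns):
  n0 'ε': d→1
  n1 'd': c→2
  n2 'dc': a→3  [P0 ends]
  n3 'dca': ·  [P1 ends]

Failure links (BFS by depth):
  n1('d'): parent n0 fail=0; on 'd' 0 → fail=0;  out ∅∪∅=∅
  n2('dc'): parent n1 fail=0; on 'c' 0 → fail=0;  out {0}∪∅={0}
  n3('dca'): parent n2 fail=0; on 'a' 0 → fail=0;  out {1}∪∅={1}

Scan:
pos 0 'e': at 0
pos 1 'd': at 1
pos 2 'c': at 2  → match P0@[1:2]
pos 3 'd': at 1 ·f
pos 4 'c': at 2  → match P0@[3:4]
pos 5 'a': at 3  → match P1@[3:5]
pos 6 'd': at 1 ·f
pos 7 'c': at 2  → match P0@[6:7]
pos 8 'a': at 3  → match P1@[6:8]
pos 9 'a': at 0 ·f
pos 10 'd': at 1
pos 11 'c': at 2  → match P0@[10:11]
pos 12 'a': at 3  → match P1@[10:12]
pos 13 'd': at 1 ·f
pos 14 'c': at 2  → match P0@[13:14]
pos 15 'a': at 3  → match P1@[13:15]
pos 16 'd': at 1 ·f
pos 17 'c': at 2  → match P0@[16:17]
pos 18 'd': at 1 ·f
pos 19 'c': at 2  → match P0@[18:19]
pos 20 'e': at 0 ·f
pos 21 'd': at 1
pos 22 'c': at 2  → match P0@[21:22]
pos 23 'a': at 3  → match P1@[21:23]
pos 24 'd': at 1 ·f
pos 25 'b': at 0 ·f
pos 26 'd': at 1
pos 27 'c': at 2  → match P0@[26:27]
pos 28 'd': at 1 ·f
pos 29 'c': at 2  → match P0@[28:29]
pos 30 'a': at 3  → match P1@[28:30]
pos 31 'c': at 0 ·f
pos 32 'd': at 1
pos 33 'a': at 0 ·f
pos 34 'd': at 1
pos 35 'd': at 1 ·f
pos 36 'c': at 2  → match P0@[35:36]
pos 37 'a': at 3  → match P1@[35:37]
pos 38 'd': at 1 ·f
pos 39 'd': at 1 ·f
pos 40 'c': at 2  → match P0@[39:40]
pos 41 'a': at 3  → match P1@[39:41]
pos 42 'b': at 0 ·f
pos 43 'a': at 0
pos 44 'c': at 0
pos 45 'd': at 1
pos 46 'c': at 2  → match P0@[45:46]
pos 47 'a': at 3  → match P1@[45:47]
pos 48 'b': at 0 ·f
pos 49 'c': at 0
pos 50 'd': at 1
pos 51 'c': at 2  → match P0@[50:51]
pos 52 'a': at 3  → match P1@[50:52]
pos 53 'd': at 1 ·f
pos 54 'c': at 2  → match P0@[53:54]
pos 55 'a': at 3  → match P1@[53:55]
pos 56 'b': at 0 ·f
pos 57 'a': at 0
pos 58 'd': at 1
pos 59 'c': at 2  → match P0@[58:59]
pos 60 'a': at 3  → match P1@[58:60]
pos 61 'b': at 0 ·f
pos 62 'b': at 0
pos 63 'e': at 0
pos 64 'a': at 0
pos 65 'a': at 0
pos 66 'd': at 1
pos 67 'c': at 2  → match P0@[66:67]
pos 68 'a': at 3  → match P1@[66:68]
pos 69 'b': at 0 ·f
pos 70 'd': at 1
pos 71 'c': at 2  → match P0@[70:71]
pos 72 'e': at 0 ·f
pos 73 'd': at 1
pos 74 'c': at 2  → match P0@[73:74]
pos 75 'a': at 3  → match P1@[73:75]
pos 76 'd': at 1 ·f
pos 77 'd': at 1 ·f

All matches (sorted): [[2,0],[4,0],[5,1],[7,0],[8,1],[11,0],[12,1],[14,0],[15,1],[17,0],[19,0],[22,0],[23,1],[27,0],[29,0],[30,1],[36,0],[37,1],[40,0],[41,1],[46,0],[47,1],[51,0],[52,1],[54,0],[55,1],[59,0],[60,1],[67,0],[68,1],[71,0],[74,0],[75,1]]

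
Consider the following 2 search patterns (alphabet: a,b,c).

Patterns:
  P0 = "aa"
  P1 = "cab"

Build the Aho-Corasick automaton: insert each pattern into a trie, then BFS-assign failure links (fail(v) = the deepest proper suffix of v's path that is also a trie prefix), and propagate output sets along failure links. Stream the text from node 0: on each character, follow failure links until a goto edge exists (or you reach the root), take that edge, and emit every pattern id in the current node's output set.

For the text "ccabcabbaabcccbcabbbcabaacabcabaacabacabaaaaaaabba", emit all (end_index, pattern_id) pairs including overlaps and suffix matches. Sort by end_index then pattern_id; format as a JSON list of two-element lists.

Build automaton:
Trie nodes:
  0='ε' goto a→1 c→3
  1='a' goto a→2
  2='aa' goto ·  ←P0
  3='c' goto a→4
  4='ca' goto b→5
  5='cab' goto ·  ←P1

BFS fail/out derivation:
  n1('a'): parent n0 fail=0; on 'a' 0 → fail=0;  out ∅∪∅=∅
  n3('c'): parent n0 fail=0; on 'c' 0 → fail=0;  out ∅∪∅=∅
  n2('aa'): parent n1 fail=0; on 'a' 0 → fail=1;  out {0}∪∅={0}
  n4('ca'): parent n3 fail=0; on 'a' 0 → fail=1;  out ∅∪∅=∅
  n5('cab'): parent n4 fail=1; on 'b' 1→0 → fail=0;  out {1}∪∅={1}

Text stream:
pos 0 'c': at 3
pos 1 'c': at 3 (via fail)
pos 2 'a': at 4
pos 3 'b': at 5  ** P1@[1:3]
pos 4 'c': at 3 (via fail)
pos 5 'a': at 4
pos 6 'b': at 5  ** P1@[4:6]
pos 7 'b': at 0 (via fail)
pos 8 'a': at 1
pos 9 'a': at 2  ** P0@[8:9]
pos 10 'b': at 0 (via fail)
pos 11 'c': at 3
pos 12 'c': at 3 (via fail)
pos 13 'c': at 3 (via fail)
pos 14 'b': at 0 (via fail)
pos 15 'c': at 3
pos 16 'a': at 4
pos 17 'b': at 5  ** P1@[15:17]
pos 18 'b': at 0 (via fail)
pos 19 'b': at 0
pos 20 'c': at 3
pos 21 'a': at 4
pos 22 'b': at 5  ** P1@[20:22]
pos 23 'a': at 1 (via fail)
pos 24 'a': at 2  ** P0@[23:24]
pos 25 'c': at 3 (via fail)
pos 26 'a': at 4
pos 27 'b': at 5  ** P1@[25:27]
pos 28 'c': at 3 (via fail)
pos 29 'a': at 4
pos 30 'b': at 5  ** P1@[28:30]
pos 31 'a': at 1 (via fail)
pos 32 'a': at 2  ** P0@[31:32]
pos 33 'c': at 3 (via fail)
pos 34 'a': at 4
pos 35 'b': at 5  ** P1@[33:35]
pos 36 'a': at 1 (via fail)
pos 37 'c': at 3 (via fail)
pos 38 'a': at 4
pos 39 'b': at 5  ** P1@[37:39]
pos 40 'a': at 1 (via fail)
pos 41 'a': at 2  ** P0@[40:41]
pos 42 'a': at 2 (via fail)  ** P0@[41:42]
pos 43 'a': at 2 (via fail)  ** P0@[42:43]
pos 44 'a': at 2 (via fail)  ** P0@[43:44]
pos 45 'a': at 2 (via fail)  ** P0@[44:45]
pos 46 'a': at 2 (via fail)  ** P0@[45:46]
pos 47 'b': at 0 (via fail)
pos 48 'b': at 0
pos 49 'a': at 1

Result: [[3,1],[6,1],[9,0],[17,1],[22,1],[24,0],[27,1],[30,1],[32,0],[35,1],[39,1],[41,0],[42,0],[43,0],[44,0],[45,0],[46,0]]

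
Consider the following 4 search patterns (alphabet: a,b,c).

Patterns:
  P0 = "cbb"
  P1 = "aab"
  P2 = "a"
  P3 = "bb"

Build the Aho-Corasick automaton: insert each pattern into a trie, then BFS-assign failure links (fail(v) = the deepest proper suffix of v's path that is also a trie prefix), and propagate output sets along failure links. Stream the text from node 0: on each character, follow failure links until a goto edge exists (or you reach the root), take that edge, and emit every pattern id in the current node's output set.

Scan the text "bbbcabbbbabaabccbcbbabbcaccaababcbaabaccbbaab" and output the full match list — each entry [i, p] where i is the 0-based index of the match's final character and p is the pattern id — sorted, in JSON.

Build automaton:
Trie nodes:
  n0 'ε': a→4 b→7 c→1
  n1 'c': b→2
  n2 'cb': b→3
  n3 'cbb': ·  [P0 ends]
  n4 'a': a→5  [P2 ends]
  n5 'aa': b→6
  n6 'aab': ·  [P1 ends]
  n7 'b': b→8
  n8 'bb': ·  [P3 ends]

Failure links (BFS by depth):
  fail(1) 'c': from fail(0)=0 chase 'c': 0 ⇒ 0;  out=∅∪out(0)=∅
  fail(4) 'a': from fail(0)=0 chase 'a': 0 ⇒ 0;  out={2}∪out(0)={2}
  fail(7) 'b': from fail(0)=0 chase 'b': 0 ⇒ 0;  out=∅∪out(0)=∅
  fail(2) 'cb': from fail(1)=0 chase 'b': 0 ⇒ 7;  out=∅∪out(7)=∅
  fail(5) 'aa': from fail(4)=0 chase 'a': 0 ⇒ 4;  out=∅∪out(4)={2}
  fail(8) 'bb': from fail(7)=0 chase 'b': 0 ⇒ 7;  out={3}∪out(7)={3}
  fail(3) 'cbb': from fail(2)=7 chase 'b': 7 ⇒ 8;  out={0}∪out(8)={0,3}
  fail(6) 'aab': from fail(5)=4 chase 'b': 4→0 ⇒ 7;  out={1}∪out(7)={1}

Run:
pos 0 'b': at 7
pos 1 'b': at 8  → match P3@[0:1]
pos 2 'b': at 8 ·f  → match P3@[1:2]
pos 3 'c': at 1 ·f
pos 4 'a': at 4 ·f  → match P2@[4:4]
pos 5 'b': at 7 ·f
pos 6 'b': at 8  → match P3@[5:6]
pos 7 'b': at 8 ·f  → match P3@[6:7]
pos 8 'b': at 8 ·f  → match P3@[7:8]
pos 9 'a': at 4 ·f  → match P2@[9:9]
pos 10 'b': at 7 ·f
pos 11 'a': at 4 ·f  → match P2@[11:11]
pos 12 'a': at 5  → match P2@[12:12]
pos 13 'b': at 6  → match P1@[11:13]
pos 14 'c': at 1 ·f
pos 15 'c': at 1 ·f
pos 16 'b': at 2
pos 17 'c': at 1 ·f
pos 18 'b': at 2
pos 19 'b': at 3  → match P0@[17:19],P3@[18:19]
pos 20 'a': at 4 ·f  → match P2@[20:20]
pos 21 'b': at 7 ·f
pos 22 'b': at 8  → match P3@[21:22]
pos 23 'c': at 1 ·f
pos 24 'a': at 4 ·f  → match P2@[24:24]
pos 25 'c': at 1 ·f
pos 26 'c': at 1 ·f
pos 27 'a': at 4 ·f  → match P2@[27:27]
pos 28 'a': at 5  → match P2@[28:28]
pos 29 'b': at 6  → match P1@[27:29]
pos 30 'a': at 4 ·f  → match P2@[30:30]
pos 31 'b': at 7 ·f
pos 32 'c': at 1 ·f
pos 33 'b': at 2
pos 34 'a': at 4 ·f  → match P2@[34:34]
pos 35 'a': at 5  → match P2@[35:35]
pos 36 'b': at 6  → match P1@[34:36]
pos 37 'a': at 4 ·f  → match P2@[37:37]
pos 38 'c': at 1 ·f
pos 39 'c': at 1 ·f
pos 40 'b': at 2
pos 41 'b': at 3  → match P0@[39:41],P3@[40:41]
pos 42 'a': at 4 ·f  → match P2@[42:42]
pos 43 'a': at 5  → match P2@[43:43]
pos 44 'b': at 6  → match P1@[42:44]

Matches: [[1,3],[2,3],[4,2],[6,3],[7,3],[8,3],[9,2],[11,2],[12,2],[13,1],[19,0],[19,3],[20,2],[22,3],[24,2],[27,2],[28,2],[29,1],[30,2],[34,2],[35,2],[36,1],[37,2],[41,0],[41,3],[42,2],[43,2],[44,1]]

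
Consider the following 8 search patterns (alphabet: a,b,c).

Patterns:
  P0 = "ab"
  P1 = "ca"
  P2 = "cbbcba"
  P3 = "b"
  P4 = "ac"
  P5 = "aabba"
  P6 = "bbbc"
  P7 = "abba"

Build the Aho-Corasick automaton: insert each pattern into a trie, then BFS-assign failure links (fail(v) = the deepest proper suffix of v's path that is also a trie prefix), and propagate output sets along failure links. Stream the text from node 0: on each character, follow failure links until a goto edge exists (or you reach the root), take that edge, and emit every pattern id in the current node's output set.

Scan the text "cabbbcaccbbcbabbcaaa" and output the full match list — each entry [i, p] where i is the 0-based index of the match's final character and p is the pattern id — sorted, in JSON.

Construct AC machine:
Trie (insert patterns):
  n0 'ε': a→1 b→10 c→3
  n1 'a': a→12 b→2 c→11
  n2 'ab': b→19  [P0 ends]
  n3 'c': a→4 b→5
  n4 'ca': ·  [P1 ends]
  n5 'cb': b→6
  n6 'cbb': c→7
  n7 'cbbc': b→8
  n8 'cbbcb': a→9
  n9 'cbbcba': ·  [P2 ends]
  n10 'b': b→16  [P3 ends]
  n11 'ac': ·  [P4 ends]
  n12 'aa': b→13
  n13 'aab': b→14
  n14 'aabb': a→15
  n15 'aabba': ·  [P5 ends]
  n16 'bb': b→17
  n17 'bbb': c→18
  n18 'bbbc': ·  [P6 ends]
  n19 'abb': a→20
  n20 'abba': ·  [P7 ends]

Failure links (BFS by depth):
  n1('a'): parent n0 fail=0; on 'a' 0 → fail=0;  out ∅∪∅=∅
  n3('c'): parent n0 fail=0; on 'c' 0 → fail=0;  out ∅∪∅=∅
  n10('b'): parent n0 fail=0; on 'b' 0 → fail=0;  out {3}∪∅={3}
  n2('ab'): parent n1 fail=0; on 'b' 0 → fail=10;  out {0}∪{3}={0,3}
  n4('ca'): parent n3 fail=0; on 'a' 0 → fail=1;  out {1}∪∅={1}
  n5('cb'): parent n3 fail=0; on 'b' 0 → fail=10;  out ∅∪{3}={3}
  n11('ac'): parent n1 fail=0; on 'c' 0 → fail=3;  out {4}∪∅={4}
  n12('aa'): parent n1 fail=0; on 'a' 0 → fail=1;  out ∅∪∅=∅
  n16('bb'): parent n10 fail=0; on 'b' 0 → fail=10;  out ∅∪{3}={3}
  n6('cbb'): parent n5 fail=10; on 'b' 10 → fail=16;  out ∅∪{3}={3}
  n13('aab'): parent n12 fail=1; on 'b' 1 → fail=2;  out ∅∪{0,3}={0,3}
  n17('bbb'): parent n16 fail=10; on 'b' 10 → fail=16;  out ∅∪{3}={3}
  n19('abb'): parent n2 fail=10; on 'b' 10 → fail=16;  out ∅∪{3}={3}
  n7('cbbc'): parent n6 fail=16; on 'c' 16→10→0 → fail=3;  out ∅∪∅=∅
  n14('aabb'): parent n13 fail=2; on 'b' 2 → fail=19;  out ∅∪{3}={3}
  n18('bbbc'): parent n17 fail=16; on 'c' 16→10→0 → fail=3;  out {6}∪∅={6}
  n20('abba'): parent n19 fail=16; on 'a' 16→10→0 → fail=1;  out {7}∪∅={7}
  n8('cbbcb'): parent n7 fail=3; on 'b' 3 → fail=5;  out ∅∪{3}={3}
  n15('aabba'): parent n14 fail=19; on 'a' 19 → fail=20;  out {5}∪{7}={5,7}
  n9('cbbcba'): parent n8 fail=5; on 'a' 5→10→0 → fail=1;  out {2}∪∅={2}

Scan:
[0] read 'c'  n0⇒n3
[1] read 'a'  n3⇒n4  → match P1@[0:1]
[2] read 'b'  n4⇒n2 (fail-walked)  → match P0@[1:2],P3@[2:2]
[3] read 'b'  n2⇒n19  → match P3@[3:3]
[4] read 'b'  n19⇒n17 (fail-walked)  → match P3@[4:4]
[5] read 'c'  n17⇒n18  → match P6@[2:5]
[6] read 'a'  n18⇒n4 (fail-walked)  → match P1@[5:6]
[7] read 'c'  n4⇒n11 (fail-walked)  → match P4@[6:7]
[8] read 'c'  n11⇒n3 (fail-walked)
[9] read 'b'  n3⇒n5  → match P3@[9:9]
[10] read 'b'  n5⇒n6  → match P3@[10:10]
[11] read 'c'  n6⇒n7
[12] read 'b'  n7⇒n8  → match P3@[12:12]
[13] read 'a'  n8⇒n9  → match P2@[8:13]
[14] read 'b'  n9⇒n2 (fail-walked)  → match P0@[13:14],P3@[14:14]
[15] read 'b'  n2⇒n19  → match P3@[15:15]
[16] read 'c'  n19⇒n3 (fail-walked)
[17] read 'a'  n3⇒n4  → match P1@[16:17]
[18] read 'a'  n4⇒n12 (fail-walked)
[19] read 'a'  n12⇒n12 (fail-walked)

Result: [[1,1],[2,0],[2,3],[3,3],[4,3],[5,6],[6,1],[7,4],[9,3],[10,3],[12,3],[13,2],[14,0],[14,3],[15,3],[17,1]]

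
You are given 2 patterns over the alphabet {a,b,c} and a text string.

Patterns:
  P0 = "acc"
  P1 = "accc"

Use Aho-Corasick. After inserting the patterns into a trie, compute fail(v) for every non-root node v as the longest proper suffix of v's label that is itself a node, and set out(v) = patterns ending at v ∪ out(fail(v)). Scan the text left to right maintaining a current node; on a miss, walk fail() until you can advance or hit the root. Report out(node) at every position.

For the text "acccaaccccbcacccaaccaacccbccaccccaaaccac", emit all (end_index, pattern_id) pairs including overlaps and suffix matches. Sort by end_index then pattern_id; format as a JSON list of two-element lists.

Build automaton:
Trie nodes:
  0='ε' goto a→1
  1='a' goto c→2
  2='ac' goto c→3
  3='acc' goto c→4  [P0 ends]
  4='accc' goto ·  [P1 ends]

Failure links (BFS by depth):
  fail(1) 'a': from fail(0)=0 chase 'a': 0 ⇒ 0;  out=∅∪out(0)=∅
  fail(2) 'ac': from fail(1)=0 chase 'c': 0 ⇒ 0;  out=∅∪out(0)=∅
  fail(3) 'acc': from fail(2)=0 chase 'c': 0 ⇒ 0;  out={0}∪out(0)={0}
  fail(4) 'accc': from fail(3)=0 chase 'c': 0 ⇒ 0;  out={1}∪out(0)={1}

Text stream:
[0] read 'a'  n0⇒n1
[1] read 'c'  n1⇒n2
[2] read 'c'  n2⇒n3  emit P0@[0:2]
[3] read 'c'  n3⇒n4  emit P1@[0:3]
[4] read 'a'  n4⇒n1 (fail-walked)
[5] read 'a'  n1⇒n1 (fail-walked)
[6] read 'c'  n1⇒n2
[7] read 'c'  n2⇒n3  emit P0@[5:7]
[8] read 'c'  n3⇒n4  emit P1@[5:8]
[9] read 'c'  n4⇒n0 (fail-walked)
[10] read 'b'  n0⇒n0
[11] read 'c'  n0⇒n0
[12] read 'a'  n0⇒n1
[13] read 'c'  n1⇒n2
[14] read 'c'  n2⇒n3  emit P0@[12:14]
[15] read 'c'  n3⇒n4  emit P1@[12:15]
[16] read 'a'  n4⇒n1 (fail-walked)
[17] read 'a'  n1⇒n1 (fail-walked)
[18] read 'c'  n1⇒n2
[19] read 'c'  n2⇒n3  emit P0@[17:19]
[20] read 'a'  n3⇒n1 (fail-walked)
[21] read 'a'  n1⇒n1 (fail-walked)
[22] read 'c'  n1⇒n2
[23] read 'c'  n2⇒n3  emit P0@[21:23]
[24] read 'c'  n3⇒n4  emit P1@[21:24]
[25] read 'b'  n4⇒n0 (fail-walked)
[26] read 'c'  n0⇒n0
[27] read 'c'  n0⇒n0
[28] read 'a'  n0⇒n1
[29] read 'c'  n1⇒n2
[30] read 'c'  n2⇒n3  emit P0@[28:30]
[31] read 'c'  n3⇒n4  emit P1@[28:31]
[32] read 'c'  n4⇒n0 (fail-walked)
[33] read 'a'  n0⇒n1
[34] read 'a'  n1⇒n1 (fail-walked)
[35] read 'a'  n1⇒n1 (fail-walked)
[36] read 'c'  n1⇒n2
[37] read 'c'  n2⇒n3  emit P0@[35:37]
[38] read 'a'  n3⇒n1 (fail-walked)
[39] read 'c'  n1⇒n2

Result: [[2,0],[3,1],[7,0],[8,1],[14,0],[15,1],[19,0],[23,0],[24,1],[30,0],[31,1],[37,0]]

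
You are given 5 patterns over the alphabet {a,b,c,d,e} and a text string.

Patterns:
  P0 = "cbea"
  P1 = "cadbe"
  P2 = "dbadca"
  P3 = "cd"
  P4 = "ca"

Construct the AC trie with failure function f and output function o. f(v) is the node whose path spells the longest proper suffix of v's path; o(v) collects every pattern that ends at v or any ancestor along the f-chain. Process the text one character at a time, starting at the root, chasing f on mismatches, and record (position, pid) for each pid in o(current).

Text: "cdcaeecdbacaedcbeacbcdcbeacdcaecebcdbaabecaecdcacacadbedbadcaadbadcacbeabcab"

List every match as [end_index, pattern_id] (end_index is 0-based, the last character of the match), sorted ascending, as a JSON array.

Build automaton:
Trie (insert patterns):
  0='ε' goto c→1 d→9
  1='c' goto a→5 b→2 d→15
  2='cb' goto e→3
  3='cbe' goto a→4
  4='cbea' goto ·  [P0 ends]
  5='ca' goto d→6  [P4 ends]
  6='cad' goto b→7
  7='cadb' goto e→8
  8='cadbe' goto ·  [P1 ends]
  9='d' goto b→10
  10='db' goto a→11
  11='dba' goto d→12
  12='dbad' goto c→13
  13='dbadc' goto a→14
  14='dbadca' goto ·  [P2 ends]
  15='cd' goto ·  [P3 ends]

BFS fail/out derivation:
  fail(1) 'c': from fail(0)=0 chase 'c': 0 ⇒ 0;  out=∅∪out(0)=∅
  fail(9) 'd': from fail(0)=0 chase 'd': 0 ⇒ 0;  out=∅∪out(0)=∅
  fail(2) 'cb': from fail(1)=0 chase 'b': 0 ⇒ 0;  out=∅∪out(0)=∅
  fail(5) 'ca': from fail(1)=0 chase 'a': 0 ⇒ 0;  out={4}∪out(0)={4}
  fail(10) 'db': from fail(9)=0 chase 'b': 0 ⇒ 0;  out=∅∪out(0)=∅
  fail(15) 'cd': from fail(1)=0 chase 'd': 0 ⇒ 9;  out={3}∪out(9)={3}
  fail(3) 'cbe': from fail(2)=0 chase 'e': 0 ⇒ 0;  out=∅∪out(0)=∅
  fail(6) 'cad': from fail(5)=0 chase 'd': 0 ⇒ 9;  out=∅∪out(9)=∅
  fail(11) 'dba': from fail(10)=0 chase 'a': 0 ⇒ 0;  out=∅∪out(0)=∅
  fail(4) 'cbea': from fail(3)=0 chase 'a': 0 ⇒ 0;  out={0}∪out(0)={0}
  fail(7) 'cadb': from fail(6)=9 chase 'b': 9 ⇒ 10;  out=∅∪out(10)=∅
  fail(12) 'dbad': from fail(11)=0 chase 'd': 0 ⇒ 9;  out=∅∪out(9)=∅
  fail(8) 'cadbe': from fail(7)=10 chase 'e': 10→0 ⇒ 0;  out={1}∪out(0)={1}
  fail(13) 'dbadc': from fail(12)=9 chase 'c': 9→0 ⇒ 1;  out=∅∪out(1)=∅
  fail(14) 'dbadca': from fail(13)=1 chase 'a': 1 ⇒ 5;  out={2}∪out(5)={2,4}

Text stream:
pos 0 'c': at 1
pos 1 'd': at 15  → match P3@[0:1]
pos 2 'c': at 1 (via fail)
pos 3 'a': at 5  → match P4@[2:3]
pos 4 'e': at 0 (via fail)
pos 5 'e': at 0
pos 6 'c': at 1
pos 7 'd': at 15  → match P3@[6:7]
pos 8 'b': at 10 (via fail)
pos 9 'a': at 11
pos 10 'c': at 1 (via fail)
pos 11 'a': at 5  → match P4@[10:11]
pos 12 'e': at 0 (via fail)
pos 13 'd': at 9
pos 14 'c': at 1 (via fail)
pos 15 'b': at 2
pos 16 'e': at 3
pos 17 'a': at 4  → match P0@[14:17]
pos 18 'c': at 1 (via fail)
pos 19 'b': at 2
pos 20 'c': at 1 (via fail)
pos 21 'd': at 15  → match P3@[20:21]
pos 22 'c': at 1 (via fail)
pos 23 'b': at 2
pos 24 'e': at 3
pos 25 'a': at 4  → match P0@[22:25]
pos 26 'c': at 1 (via fail)
pos 27 'd': at 15  → match P3@[26:27]
pos 28 'c': at 1 (via fail)
pos 29 'a': at 5  → match P4@[28:29]
pos 30 'e': at 0 (via fail)
pos 31 'c': at 1
pos 32 'e': at 0 (via fail)
pos 33 'b': at 0
pos 34 'c': at 1
pos 35 'd': at 15  → match P3@[34:35]
pos 36 'b': at 10 (via fail)
pos 37 'a': at 11
pos 38 'a': at 0 (via fail)
pos 39 'b': at 0
pos 40 'e': at 0
pos 41 'c': at 1
pos 42 'a': at 5  → match P4@[41:42]
pos 43 'e': at 0 (via fail)
pos 44 'c': at 1
pos 45 'd': at 15  → match P3@[44:45]
pos 46 'c': at 1 (via fail)
pos 47 'a': at 5  → match P4@[46:47]
pos 48 'c': at 1 (via fail)
pos 49 'a': at 5  → match P4@[48:49]
pos 50 'c': at 1 (via fail)
pos 51 'a': at 5  → match P4@[50:51]
pos 52 'd': at 6
pos 53 'b': at 7
pos 54 'e': at 8  → match P1@[50:54]
pos 55 'd': at 9 (via fail)
pos 56 'b': at 10
pos 57 'a': at 11
pos 58 'd': at 12
pos 59 'c': at 13
pos 60 'a': at 14  → match P2@[55:60],P4@[59:60]
pos 61 'a': at 0 (via fail)
pos 62 'd': at 9
pos 63 'b': at 10
pos 64 'a': at 11
pos 65 'd': at 12
pos 66 'c': at 13
pos 67 'a': at 14  → match P2@[62:67],P4@[66:67]
pos 68 'c': at 1 (via fail)
pos 69 'b': at 2
pos 70 'e': at 3
pos 71 'a': at 4  → match P0@[68:71]
pos 72 'b': at 0 (via fail)
pos 73 'c': at 1
pos 74 'a': at 5  → match P4@[73:74]
pos 75 'b': at 0 (via fail)

Result: [[1,3],[3,4],[7,3],[11,4],[17,0],[21,3],[25,0],[27,3],[29,4],[35,3],[42,4],[45,3],[47,4],[49,4],[51,4],[54,1],[60,2],[60,4],[67,2],[67,4],[71,0],[74,4]]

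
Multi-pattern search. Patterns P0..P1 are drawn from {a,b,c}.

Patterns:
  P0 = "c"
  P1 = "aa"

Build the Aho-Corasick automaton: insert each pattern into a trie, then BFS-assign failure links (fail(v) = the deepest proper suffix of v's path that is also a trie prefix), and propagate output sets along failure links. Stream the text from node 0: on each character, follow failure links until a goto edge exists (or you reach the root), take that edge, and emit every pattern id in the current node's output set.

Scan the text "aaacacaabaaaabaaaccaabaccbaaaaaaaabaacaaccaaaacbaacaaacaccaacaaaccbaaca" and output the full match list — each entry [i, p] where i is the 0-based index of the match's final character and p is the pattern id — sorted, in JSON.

Build:
Trie nodes:
  0='ε' goto a→2 c→1
  1='c' goto ·  ←P0
  2='a' goto a→3
  3='aa' goto ·  ←P1

BFS fail/out derivation:
  n1('c'): parent n0 fail=0; on 'c' 0 → fail=0;  out {0}∪∅={0}
  n2('a'): parent n0 fail=0; on 'a' 0 → fail=0;  out ∅∪∅=∅
  n3('aa'): parent n2 fail=0; on 'a' 0 → fail=2;  out {1}∪∅={1}

Run:
i=0 'a': node 0→2
i=1 'a': node 2→3  ** P1@[0:1]
i=2 'a': node 3→3 (fail-walked)  ** P1@[1:2]
i=3 'c': node 3→1 (fail-walked)  ** P0@[3:3]
i=4 'a': node 1→2 (fail-walked)
i=5 'c': node 2→1 (fail-walked)  ** P0@[5:5]
i=6 'a': node 1→2 (fail-walked)
i=7 'a': node 2→3  ** P1@[6:7]
i=8 'b': node 3→0 (fail-walked)
i=9 'a': node 0→2
i=10 'a': node 2→3  ** P1@[9:10]
i=11 'a': node 3→3 (fail-walked)  ** P1@[10:11]
i=12 'a': node 3→3 (fail-walked)  ** P1@[11:12]
i=13 'b': node 3→0 (fail-walked)
i=14 'a': node 0→2
i=15 'a': node 2→3  ** P1@[14:15]
i=16 'a': node 3→3 (fail-walked)  ** P1@[15:16]
i=17 'c': node 3→1 (fail-walked)  ** P0@[17:17]
i=18 'c': node 1→1 (fail-walked)  ** P0@[18:18]
i=19 'a': node 1→2 (fail-walked)
i=20 'a': node 2→3  ** P1@[19:20]
i=21 'b': node 3→0 (fail-walked)
i=22 'a': node 0→2
i=23 'c': node 2→1 (fail-walked)  ** P0@[23:23]
i=24 'c': node 1→1 (fail-walked)  ** P0@[24:24]
i=25 'b': node 1→0 (fail-walked)
i=26 'a': node 0→2
i=27 'a': node 2→3  ** P1@[26:27]
i=28 'a': node 3→3 (fail-walked)  ** P1@[27:28]
i=29 'a': node 3→3 (fail-walked)  ** P1@[28:29]
i=30 'a': node 3→3 (fail-walked)  ** P1@[29:30]
i=31 'a': node 3→3 (fail-walked)  ** P1@[30:31]
i=32 'a': node 3→3 (fail-walked)  ** P1@[31:32]
i=33 'a': node 3→3 (fail-walked)  ** P1@[32:33]
i=34 'b': node 3→0 (fail-walked)
i=35 'a': node 0→2
i=36 'a': node 2→3  ** P1@[35:36]
i=37 'c': node 3→1 (fail-walked)  ** P0@[37:37]
i=38 'a': node 1→2 (fail-walked)
i=39 'a': node 2→3  ** P1@[38:39]
i=40 'c': node 3→1 (fail-walked)  ** P0@[40:40]
i=41 'c': node 1→1 (fail-walked)  ** P0@[41:41]
i=42 'a': node 1→2 (fail-walked)
i=43 'a': node 2→3  ** P1@[42:43]
i=44 'a': node 3→3 (fail-walked)  ** P1@[43:44]
i=45 'a': node 3→3 (fail-walked)  ** P1@[44:45]
i=46 'c': node 3→1 (fail-walked)  ** P0@[46:46]
i=47 'b': node 1→0 (fail-walked)
i=48 'a': node 0→2
i=49 'a': node 2→3  ** P1@[48:49]
i=50 'c': node 3→1 (fail-walked)  ** P0@[50:50]
i=51 'a': node 1→2 (fail-walked)
i=52 'a': node 2→3  ** P1@[51:52]
i=53 'a': node 3→3 (fail-walked)  ** P1@[52:53]
i=54 'c': node 3→1 (fail-walked)  ** P0@[54:54]
i=55 'a': node 1→2 (fail-walked)
i=56 'c': node 2→1 (fail-walked)  ** P0@[56:56]
i=57 'c': node 1→1 (fail-walked)  ** P0@[57:57]
i=58 'a': node 1→2 (fail-walked)
i=59 'a': node 2→3  ** P1@[58:59]
i=60 'c': node 3→1 (fail-walked)  ** P0@[60:60]
i=61 'a': node 1→2 (fail-walked)
i=62 'a': node 2→3  ** P1@[61:62]
i=63 'a': node 3→3 (fail-walked)  ** P1@[62:63]
i=64 'c': node 3→1 (fail-walked)  ** P0@[64:64]
i=65 'c': node 1→1 (fail-walked)  ** P0@[65:65]
i=66 'b': node 1→0 (fail-walked)
i=67 'a': node 0→2
i=68 'a': node 2→3  ** P1@[67:68]
i=69 'c': node 3→1 (fail-walked)  ** P0@[69:69]
i=70 'a': node 1→2 (fail-walked)

Matches: [[1,1],[2,1],[3,0],[5,0],[7,1],[10,1],[11,1],[12,1],[15,1],[16,1],[17,0],[18,0],[20,1],[23,0],[24,0],[27,1],[28,1],[29,1],[30,1],[31,1],[32,1],[33,1],[36,1],[37,0],[39,1],[40,0],[41,0],[43,1],[44,1],[45,1],[46,0],[49,1],[50,0],[52,1],[53,1],[54,0],[56,0],[57,0],[59,1],[60,0],[62,1],[63,1],[64,0],[65,0],[68,1],[69,0]]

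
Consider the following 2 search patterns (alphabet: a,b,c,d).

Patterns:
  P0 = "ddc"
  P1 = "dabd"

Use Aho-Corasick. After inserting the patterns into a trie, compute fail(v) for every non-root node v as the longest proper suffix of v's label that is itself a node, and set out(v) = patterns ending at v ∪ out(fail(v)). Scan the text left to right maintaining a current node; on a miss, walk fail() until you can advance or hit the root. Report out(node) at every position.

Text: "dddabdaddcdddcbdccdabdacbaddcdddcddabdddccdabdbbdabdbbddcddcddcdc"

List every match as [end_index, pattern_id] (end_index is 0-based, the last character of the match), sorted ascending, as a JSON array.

Build:
Trie nodes:
  n0 'ε': d→1
  n1 'd': a→4 d→2
  n2 'dd': c→3
  n3 'ddc': ·  [P0 ends]
  n4 'da': b→5
  n5 'dab': d→6
  n6 'dabd': ·  [P1 ends]

Failure links (BFS by depth):
  n1('d'): parent n0 fail=0; on 'd' 0 → fail=0;  out ∅∪∅=∅
  n2('dd'): parent n1 fail=0; on 'd' 0 → fail=1;  out ∅∪∅=∅
  n4('da'): parent n1 fail=0; on 'a' 0 → fail=0;  out ∅∪∅=∅
  n3('ddc'): parent n2 fail=1; on 'c' 1→0 → fail=0;  out {0}∪∅={0}
  n5('dab'): parent n4 fail=0; on 'b' 0 → fail=0;  out ∅∪∅=∅
  n6('dabd'): parent n5 fail=0; on 'd' 0 → fail=1;  out {1}∪∅={1}

Scan:
i=0 'd': node 0→1
i=1 'd': node 1→2
i=2 'd': node 2→2 (via fail)
i=3 'a': node 2→4 (via fail)
i=4 'b': node 4→5
i=5 'd': node 5→6  emit P1@[2:5]
i=6 'a': node 6→4 (via fail)
i=7 'd': node 4→1 (via fail)
i=8 'd': node 1→2
i=9 'c': node 2→3  emit P0@[7:9]
i=10 'd': node 3→1 (via fail)
i=11 'd': node 1→2
i=12 'd': node 2→2 (via fail)
i=13 'c': node 2→3  emit P0@[11:13]
i=14 'b': node 3→0 (via fail)
i=15 'd': node 0→1
i=16 'c': node 1→0 (via fail)
i=17 'c': node 0→0
i=18 'd': node 0→1
i=19 'a': node 1→4
i=20 'b': node 4→5
i=21 'd': node 5→6  emit P1@[18:21]
i=22 'a': node 6→4 (via fail)
i=23 'c': node 4→0 (via fail)
i=24 'b': node 0→0
i=25 'a': node 0→0
i=26 'd': node 0→1
i=27 'd': node 1→2
i=28 'c': node 2→3  emit P0@[26:28]
i=29 'd': node 3→1 (via fail)
i=30 'd': node 1→2
i=31 'd': node 2→2 (via fail)
i=32 'c': node 2→3  emit P0@[30:32]
i=33 'd': node 3→1 (via fail)
i=34 'd': node 1→2
i=35 'a': node 2→4 (via fail)
i=36 'b': node 4→5
i=37 'd': node 5→6  emit P1@[34:37]
i=38 'd': node 6→2 (via fail)
i=39 'd': node 2→2 (via fail)
i=40 'c': node 2→3  emit P0@[38:40]
i=41 'c': node 3→0 (via fail)
i=42 'd': node 0→1
i=43 'a': node 1→4
i=44 'b': node 4→5
i=45 'd': node 5→6  emit P1@[42:45]
i=46 'b': node 6→0 (via fail)
i=47 'b': node 0→0
i=48 'd': node 0→1
i=49 'a': node 1→4
i=50 'b': node 4→5
i=51 'd': node 5→6  emit P1@[48:51]
i=52 'b': node 6→0 (via fail)
i=53 'b': node 0→0
i=54 'd': node 0→1
i=55 'd': node 1→2
i=56 'c': node 2→3  emit P0@[54:56]
i=57 'd': node 3→1 (via fail)
i=58 'd': node 1→2
i=59 'c': node 2→3  emit P0@[57:59]
i=60 'd': node 3→1 (via fail)
i=61 'd': node 1→2
i=62 'c': node 2→3  emit P0@[60:62]
i=63 'd': node 3→1 (via fail)
i=64 'c': node 1→0 (via fail)

Result: [[5,1],[9,0],[13,0],[21,1],[28,0],[32,0],[37,1],[40,0],[45,1],[51,1],[56,0],[59,0],[62,0]]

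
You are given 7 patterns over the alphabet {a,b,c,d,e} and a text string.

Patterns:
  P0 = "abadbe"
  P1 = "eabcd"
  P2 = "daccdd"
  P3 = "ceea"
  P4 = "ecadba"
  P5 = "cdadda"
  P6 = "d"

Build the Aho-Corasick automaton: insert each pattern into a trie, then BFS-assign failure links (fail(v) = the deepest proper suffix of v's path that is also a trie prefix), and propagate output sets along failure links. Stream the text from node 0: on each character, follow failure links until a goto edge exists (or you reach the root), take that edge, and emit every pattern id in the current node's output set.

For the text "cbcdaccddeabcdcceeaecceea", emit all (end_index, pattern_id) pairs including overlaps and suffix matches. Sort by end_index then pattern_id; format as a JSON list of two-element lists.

Build:
Trie nodes:
  0='ε' goto a→1 c→18 d→12 e→7
  1='a' goto b→2
  2='ab' goto a→3
  3='aba' goto d→4
  4='abad' goto b→5
  5='abadb' goto e→6
  6='abadbe' goto ·  ←P0
  7='e' goto a→8 c→22
  8='ea' goto b→9
  9='eab' goto c→10
  10='eabc' goto d→11
  11='eabcd' goto ·  ←P1
  12='d' goto a→13  ←P6
  13='da' goto c→14
  14='dac' goto c→15
  15='dacc' goto d→16
  16='daccd' goto d→17
  17='daccdd' goto ·  ←P2
  18='c' goto d→27 e→19
  19='ce' goto e→20
  20='cee' goto a→21
  21='ceea' goto ·  ←P3
  22='ec' goto a→23
  23='eca' goto d→24
  24='ecad' goto b→25
  25='ecadb' goto a→26
  26='ecadba' goto ·  ←P4
  27='cd' goto a→28
  28='cda' goto d→29
  29='cdad' goto d→30
  30='cdadd' goto a→31
  31='cdadda' goto ·  ←P5

Failure links (BFS by depth):
  n1('a'): parent n0 fail=0; on 'a' 0 → fail=0;  out ∅∪∅=∅
  n7('e'): parent n0 fail=0; on 'e' 0 → fail=0;  out ∅∪∅=∅
  n12('d'): parent n0 fail=0; on 'd' 0 → fail=0;  out {6}∪∅={6}
  n18('c'): parent n0 fail=0; on 'c' 0 → fail=0;  out ∅∪∅=∅
  n2('ab'): parent n1 fail=0; on 'b' 0 → fail=0;  out ∅∪∅=∅
  n8('ea'): parent n7 fail=0; on 'a' 0 → fail=1;  out ∅∪∅=∅
  n13('da'): parent n12 fail=0; on 'a' 0 → fail=1;  out ∅∪∅=∅
  n19('ce'): parent n18 fail=0; on 'e' 0 → fail=7;  out ∅∪∅=∅
  n22('ec'): parent n7 fail=0; on 'c' 0 → fail=18;  out ∅∪∅=∅
  n27('cd'): parent n18 fail=0; on 'd' 0 → fail=12;  out ∅∪{6}={6}
  n3('aba'): parent n2 fail=0; on 'a' 0 → fail=1;  out ∅∪∅=∅
  n9('eab'): parent n8 fail=1; on 'b' 1 → fail=2;  out ∅∪∅=∅
  n14('dac'): parent n13 fail=1; on 'c' 1→0 → fail=18;  out ∅∪∅=∅
  n20('cee'): parent n19 fail=7; on 'e' 7→0 → fail=7;  out ∅∪∅=∅
  n23('eca'): parent n22 fail=18; on 'a' 18→0 → fail=1;  out ∅∪∅=∅
  n28('cda'): parent n27 fail=12; on 'a' 12 → fail=13;  out ∅∪∅=∅
  n4('abad'): parent n3 fail=1; on 'd' 1→0 → fail=12;  out ∅∪{6}={6}
  n10('eabc'): parent n9 fail=2; on 'c' 2→0 → fail=18;  out ∅∪∅=∅
  n15('dacc'): parent n14 fail=18; on 'c' 18→0 → fail=18;  out ∅∪∅=∅
  n21('ceea'): parent n20 fail=7; on 'a' 7 → fail=8;  out {3}∪∅={3}
  n24('ecad'): parent n23 fail=1; on 'd' 1→0 → fail=12;  out ∅∪{6}={6}
  n29('cdad'): parent n28 fail=13; on 'd' 13→1→0 → fail=12;  out ∅∪{6}={6}
  n5('abadb'): parent n4 fail=12; on 'b' 12→0 → fail=0;  out ∅∪∅=∅
  n11('eabcd'): parent n10 fail=18; on 'd' 18 → fail=27;  out {1}∪{6}={1,6}
  n16('daccd'): parent n15 fail=18; on 'd' 18 → fail=27;  out ∅∪{6}={6}
  n25('ecadb'): parent n24 fail=12; on 'b' 12→0 → fail=0;  out ∅∪∅=∅
  n30('cdadd'): parent n29 fail=12; on 'd' 12→0 → fail=12;  out ∅∪{6}={6}
  n6('abadbe'): parent n5 fail=0; on 'e' 0 → fail=7;  out {0}∪∅={0}
  n17('daccdd'): parent n16 fail=27; on 'd' 27→12→0 → fail=12;  out {2}∪{6}={2,6}
  n26('ecadba'): parent n25 fail=0; on 'a' 0 → fail=1;  out {4}∪∅={4}
  n31('cdadda'): parent n30 fail=12; on 'a' 12 → fail=13;  out {5}∪∅={5}

Text stream:
[0] read 'c'  n0⇒n18
[1] read 'b'  n18⇒n0 ·f
[2] read 'c'  n0⇒n18
[3] read 'd'  n18⇒n27  → match P6@[3:3]
[4] read 'a'  n27⇒n28
[5] read 'c'  n28⇒n14 ·f
[6] read 'c'  n14⇒n15
[7] read 'd'  n15⇒n16  → match P6@[7:7]
[8] read 'd'  n16⇒n17  → match P2@[3:8],P6@[8:8]
[9] read 'e'  n17⇒n7 ·f
[10] read 'a'  n7⇒n8
[11] read 'b'  n8⇒n9
[12] read 'c'  n9⇒n10
[13] read 'd'  n10⇒n11  → match P1@[9:13],P6@[13:13]
[14] read 'c'  n11⇒n18 ·f
[15] read 'c'  n18⇒n18 ·f
[16] read 'e'  n18⇒n19
[17] read 'e'  n19⇒n20
[18] read 'a'  n20⇒n21  → match P3@[15:18]
[19] read 'e'  n21⇒n7 ·f
[20] read 'c'  n7⇒n22
[21] read 'c'  n22⇒n18 ·f
[22] read 'e'  n18⇒n19
[23] read 'e'  n19⇒n20
[24] read 'a'  n20⇒n21  → match P3@[21:24]

Result: [[3,6],[7,6],[8,2],[8,6],[13,1],[13,6],[18,3],[24,3]]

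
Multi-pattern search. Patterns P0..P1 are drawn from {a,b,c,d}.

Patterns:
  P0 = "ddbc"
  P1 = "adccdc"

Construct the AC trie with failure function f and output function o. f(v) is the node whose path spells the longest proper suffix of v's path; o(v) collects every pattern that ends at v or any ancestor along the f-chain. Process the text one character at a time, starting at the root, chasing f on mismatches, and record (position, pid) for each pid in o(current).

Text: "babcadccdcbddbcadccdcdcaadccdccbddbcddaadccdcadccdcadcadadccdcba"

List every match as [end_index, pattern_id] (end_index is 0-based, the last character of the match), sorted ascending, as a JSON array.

Build automaton:
Trie (insert patterns):
  n0 'ε': a→5 d→1
  n1 'd': d→2
  n2 'dd': b→3
  n3 'ddb': c→4
  n4 'ddbc': ·  [P0 ends]
  n5 'a': d→6
  n6 'ad': c→7
  n7 'adc': c→8
  n8 'adcc': d→9
  n9 'adccd': c→10
  n10 'adccdc': ·  [P1 ends]

BFS fail/out derivation:
  n1('d'): parent n0 fail=0; on 'd' 0 → fail=0;  out ∅∪∅=∅
  n5('a'): parent n0 fail=0; on 'a' 0 → fail=0;  out ∅∪∅=∅
  n2('dd'): parent n1 fail=0; on 'd' 0 → fail=1;  out ∅∪∅=∅
  n6('ad'): parent n5 fail=0; on 'd' 0 → fail=1;  out ∅∪∅=∅
  n3('ddb'): parent n2 fail=1; on 'b' 1→0 → fail=0;  out ∅∪∅=∅
  n7('adc'): parent n6 fail=1; on 'c' 1→0 → fail=0;  out ∅∪∅=∅
  n4('ddbc'): parent n3 fail=0; on 'c' 0 → fail=0;  out {0}∪∅={0}
  n8('adcc'): parent n7 fail=0; on 'c' 0 → fail=0;  out ∅∪∅=∅
  n9('adccd'): parent n8 fail=0; on 'd' 0 → fail=1;  out ∅∪∅=∅
  n10('adccdc'): parent n9 fail=1; on 'c' 1→0 → fail=0;  out {1}∪∅={1}

Run:
[0] read 'b'  n0⇒n0
[1] read 'a'  n0⇒n5
[2] read 'b'  n5⇒n0 (via fail)
[3] read 'c'  n0⇒n0
[4] read 'a'  n0⇒n5
[5] read 'd'  n5⇒n6
[6] read 'c'  n6⇒n7
[7] read 'c'  n7⇒n8
[8] read 'd'  n8⇒n9
[9] read 'c'  n9⇒n10  ** P1@[4:9]
[10] read 'b'  n10⇒n0 (via fail)
[11] read 'd'  n0⇒n1
[12] read 'd'  n1⇒n2
[13] read 'b'  n2⇒n3
[14] read 'c'  n3⇒n4  ** P0@[11:14]
[15] read 'a'  n4⇒n5 (via fail)
[16] read 'd'  n5⇒n6
[17] read 'c'  n6⇒n7
[18] read 'c'  n7⇒n8
[19] read 'd'  n8⇒n9
[20] read 'c'  n9⇒n10  ** P1@[15:20]
[21] read 'd'  n10⇒n1 (via fail)
[22] read 'c'  n1⇒n0 (via fail)
[23] read 'a'  n0⇒n5
[24] read 'a'  n5⇒n5 (via fail)
[25] read 'd'  n5⇒n6
[26] read 'c'  n6⇒n7
[27] read 'c'  n7⇒n8
[28] read 'd'  n8⇒n9
[29] read 'c'  n9⇒n10  ** P1@[24:29]
[30] read 'c'  n10⇒n0 (via fail)
[31] read 'b'  n0⇒n0
[32] read 'd'  n0⇒n1
[33] read 'd'  n1⇒n2
[34] read 'b'  n2⇒n3
[35] read 'c'  n3⇒n4  ** P0@[32:35]
[36] read 'd'  n4⇒n1 (via fail)
[37] read 'd'  n1⇒n2
[38] read 'a'  n2⇒n5 (via fail)
[39] read 'a'  n5⇒n5 (via fail)
[40] read 'd'  n5⇒n6
[41] read 'c'  n6⇒n7
[42] read 'c'  n7⇒n8
[43] read 'd'  n8⇒n9
[44] read 'c'  n9⇒n10  ** P1@[39:44]
[45] read 'a'  n10⇒n5 (via fail)
[46] read 'd'  n5⇒n6
[47] read 'c'  n6⇒n7
[48] read 'c'  n7⇒n8
[49] read 'd'  n8⇒n9
[50] read 'c'  n9⇒n10  ** P1@[45:50]
[51] read 'a'  n10⇒n5 (via fail)
[52] read 'd'  n5⇒n6
[53] read 'c'  n6⇒n7
[54] read 'a'  n7⇒n5 (via fail)
[55] read 'd'  n5⇒n6
[56] read 'a'  n6⇒n5 (via fail)
[57] read 'd'  n5⇒n6
[58] read 'c'  n6⇒n7
[59] read 'c'  n7⇒n8
[60] read 'd'  n8⇒n9
[61] read 'c'  n9⇒n10  ** P1@[56:61]
[62] read 'b'  n10⇒n0 (via fail)
[63] read 'a'  n0⇒n5

Matches: [[9,1],[14,0],[20,1],[29,1],[35,0],[44,1],[50,1],[61,1]]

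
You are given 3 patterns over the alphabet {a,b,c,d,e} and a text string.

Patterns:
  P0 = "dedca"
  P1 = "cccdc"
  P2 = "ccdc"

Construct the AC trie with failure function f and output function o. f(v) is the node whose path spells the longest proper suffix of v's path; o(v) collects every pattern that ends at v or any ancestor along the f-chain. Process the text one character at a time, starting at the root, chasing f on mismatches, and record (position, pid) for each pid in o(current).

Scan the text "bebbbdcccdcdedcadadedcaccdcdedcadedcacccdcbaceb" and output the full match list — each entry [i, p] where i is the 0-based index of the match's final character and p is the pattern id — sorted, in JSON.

Build automaton:
Trie (insert patterns):
  n0 'ε': c→6 d→1
  n1 'd': e→2
  n2 'de': d→3
  n3 'ded': c→4
  n4 'dedc': a→5
  n5 'dedca': ·  ←P0
  n6 'c': c→7
  n7 'cc': c→8 d→11
  n8 'ccc': d→9
  n9 'cccd': c→10
  n10 'cccdc': ·  ←P1
  n11 'ccd': c→12
  n12 'ccdc': ·  ←P2

BFS fail/out derivation:
  n1('d'): parent n0 fail=0; on 'd' 0 → fail=0;  out ∅∪∅=∅
  n6('c'): parent n0 fail=0; on 'c' 0 → fail=0;  out ∅∪∅=∅
  n2('de'): parent n1 fail=0; on 'e' 0 → fail=0;  out ∅∪∅=∅
  n7('cc'): parent n6 fail=0; on 'c' 0 → fail=6;  out ∅∪∅=∅
  n3('ded'): parent n2 fail=0; on 'd' 0 → fail=1;  out ∅∪∅=∅
  n8('ccc'): parent n7 fail=6; on 'c' 6 → fail=7;  out ∅∪∅=∅
  n11('ccd'): parent n7 fail=6; on 'd' 6→0 → fail=1;  out ∅∪∅=∅
  n4('dedc'): parent n3 fail=1; on 'c' 1→0 → fail=6;  out ∅∪∅=∅
  n9('cccd'): parent n8 fail=7; on 'd' 7 → fail=11;  out ∅∪∅=∅
  n12('ccdc'): parent n11 fail=1; on 'c' 1→0 → fail=6;  out {2}∪∅={2}
  n5('dedca'): parent n4 fail=6; on 'a' 6→0 → fail=0;  out {0}∪∅={0}
  n10('cccdc'): parent n9 fail=11; on 'c' 11 → fail=12;  out {1}∪{2}={1,2}

Scan:
pos 0 'b': at 0
pos 1 'e': at 0
pos 2 'b': at 0
pos 3 'b': at 0
pos 4 'b': at 0
pos 5 'd': at 1
pos 6 'c': at 6 ·f
pos 7 'c': at 7
pos 8 'c': at 8
pos 9 'd': at 9
pos 10 'c': at 10  → match P1@[6:10],P2@[7:10]
pos 11 'd': at 1 ·f
pos 12 'e': at 2
pos 13 'd': at 3
pos 14 'c': at 4
pos 15 'a': at 5  → match P0@[11:15]
pos 16 'd': at 1 ·f
pos 17 'a': at 0 ·f
pos 18 'd': at 1
pos 19 'e': at 2
pos 20 'd': at 3
pos 21 'c': at 4
pos 22 'a': at 5  → match P0@[18:22]
pos 23 'c': at 6 ·f
pos 24 'c': at 7
pos 25 'd': at 11
pos 26 'c': at 12  → match P2@[23:26]
pos 27 'd': at 1 ·f
pos 28 'e': at 2
pos 29 'd': at 3
pos 30 'c': at 4
pos 31 'a': at 5  → match P0@[27:31]
pos 32 'd': at 1 ·f
pos 33 'e': at 2
pos 34 'd': at 3
pos 35 'c': at 4
pos 36 'a': at 5  → match P0@[32:36]
pos 37 'c': at 6 ·f
pos 38 'c': at 7
pos 39 'c': at 8
pos 40 'd': at 9
pos 41 'c': at 10  → match P1@[37:41],P2@[38:41]
pos 42 'b': at 0 ·f
pos 43 'a': at 0
pos 44 'c': at 6
pos 45 'e': at 0 ·f
pos 46 'b': at 0

All matches (sorted): [[10,1],[10,2],[15,0],[22,0],[26,2],[31,0],[36,0],[41,1],[41,2]]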